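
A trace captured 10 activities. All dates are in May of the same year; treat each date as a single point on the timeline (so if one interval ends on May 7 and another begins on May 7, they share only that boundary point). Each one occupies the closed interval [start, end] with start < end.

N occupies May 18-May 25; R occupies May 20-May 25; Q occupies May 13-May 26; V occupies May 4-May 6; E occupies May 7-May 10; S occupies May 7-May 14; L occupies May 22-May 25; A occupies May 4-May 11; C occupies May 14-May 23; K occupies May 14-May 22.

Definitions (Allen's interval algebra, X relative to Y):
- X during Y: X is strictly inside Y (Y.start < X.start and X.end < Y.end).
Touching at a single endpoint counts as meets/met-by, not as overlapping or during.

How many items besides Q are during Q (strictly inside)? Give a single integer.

5

Target Q = [May 13, May 26].
A [May 4, May 11] → before → no.
C [May 14, May 23] → during → counts.
E [May 7, May 10] → before → no.
K [May 14, May 22] → during → counts.
L [May 22, May 25] → during → counts.
N [May 18, May 25] → during → counts.
R [May 20, May 25] → during → counts.
S [May 7, May 14] → overlaps → no.
V [May 4, May 6] → before → no.
Total: 5.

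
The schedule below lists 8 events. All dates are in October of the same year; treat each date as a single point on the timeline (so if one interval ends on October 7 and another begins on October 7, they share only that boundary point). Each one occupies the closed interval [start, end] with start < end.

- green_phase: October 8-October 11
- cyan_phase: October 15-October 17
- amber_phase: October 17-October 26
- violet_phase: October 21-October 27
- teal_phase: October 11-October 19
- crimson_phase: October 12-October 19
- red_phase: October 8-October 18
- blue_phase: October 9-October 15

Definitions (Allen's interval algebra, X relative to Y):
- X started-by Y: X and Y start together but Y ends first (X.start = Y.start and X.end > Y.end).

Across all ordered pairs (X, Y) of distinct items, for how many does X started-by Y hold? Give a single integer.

Checking all 56 ordered pairs for relation 'started-by'; matching pairs in alphabetical order:
(red_phase, green_phase): red_phase started-by green_phase ✓
Count: 1.

1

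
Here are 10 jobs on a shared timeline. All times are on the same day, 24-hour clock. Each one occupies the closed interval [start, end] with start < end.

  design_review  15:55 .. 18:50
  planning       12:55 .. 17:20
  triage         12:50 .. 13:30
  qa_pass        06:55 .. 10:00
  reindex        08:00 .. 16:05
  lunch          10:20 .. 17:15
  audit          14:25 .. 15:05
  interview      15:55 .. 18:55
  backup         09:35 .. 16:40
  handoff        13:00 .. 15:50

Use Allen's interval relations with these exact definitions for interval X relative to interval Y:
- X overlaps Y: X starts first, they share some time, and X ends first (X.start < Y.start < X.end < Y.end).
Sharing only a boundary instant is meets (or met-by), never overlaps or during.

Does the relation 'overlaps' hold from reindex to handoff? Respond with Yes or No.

reindex = [08:00, 16:05], handoff = [13:00, 15:50].
Actual relation of reindex to handoff: contains.
Asked whether 'overlaps' holds → No.

No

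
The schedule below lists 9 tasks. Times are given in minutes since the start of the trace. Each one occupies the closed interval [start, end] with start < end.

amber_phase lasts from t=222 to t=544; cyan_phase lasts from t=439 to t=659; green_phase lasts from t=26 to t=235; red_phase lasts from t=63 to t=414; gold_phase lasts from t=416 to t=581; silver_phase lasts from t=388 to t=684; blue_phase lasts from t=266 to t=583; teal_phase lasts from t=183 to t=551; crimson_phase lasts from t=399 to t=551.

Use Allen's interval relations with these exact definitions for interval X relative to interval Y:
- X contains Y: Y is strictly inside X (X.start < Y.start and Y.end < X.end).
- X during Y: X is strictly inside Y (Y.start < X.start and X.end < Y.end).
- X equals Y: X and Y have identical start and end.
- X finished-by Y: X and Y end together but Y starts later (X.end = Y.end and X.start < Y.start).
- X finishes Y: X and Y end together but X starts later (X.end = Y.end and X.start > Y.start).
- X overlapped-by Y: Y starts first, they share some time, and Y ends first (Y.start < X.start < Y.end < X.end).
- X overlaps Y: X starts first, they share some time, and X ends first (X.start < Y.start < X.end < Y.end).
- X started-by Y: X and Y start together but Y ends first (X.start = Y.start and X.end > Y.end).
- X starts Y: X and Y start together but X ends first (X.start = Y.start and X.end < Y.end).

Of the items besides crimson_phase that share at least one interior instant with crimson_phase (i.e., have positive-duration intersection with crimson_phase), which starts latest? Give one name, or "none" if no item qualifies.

cyan_phase

Target crimson_phase = [t=399, t=551].
amber_phase [t=222, t=544] → overlaps → candidate.
blue_phase [t=266, t=583] → contains → candidate.
cyan_phase [t=439, t=659] → overlapped-by → candidate.
gold_phase [t=416, t=581] → overlapped-by → candidate.
green_phase [t=26, t=235] → before → excluded.
red_phase [t=63, t=414] → overlaps → candidate.
silver_phase [t=388, t=684] → contains → candidate.
teal_phase [t=183, t=551] → finished-by → candidate.
Among candidates, latest start is t=439 → cyan_phase.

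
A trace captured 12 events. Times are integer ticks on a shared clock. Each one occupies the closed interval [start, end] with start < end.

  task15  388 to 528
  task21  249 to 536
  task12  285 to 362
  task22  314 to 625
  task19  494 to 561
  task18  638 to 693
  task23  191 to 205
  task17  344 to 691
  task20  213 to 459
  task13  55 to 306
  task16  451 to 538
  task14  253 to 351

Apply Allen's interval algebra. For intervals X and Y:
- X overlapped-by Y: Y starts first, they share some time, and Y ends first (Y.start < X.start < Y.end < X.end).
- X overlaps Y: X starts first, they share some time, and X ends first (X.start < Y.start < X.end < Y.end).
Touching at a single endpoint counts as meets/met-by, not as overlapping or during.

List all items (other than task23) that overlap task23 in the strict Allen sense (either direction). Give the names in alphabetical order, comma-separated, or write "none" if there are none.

Target task23 = [191, 205].
task12 [285, 362] → after → no.
task13 [55, 306] → contains → no.
task14 [253, 351] → after → no.
task15 [388, 528] → after → no.
task16 [451, 538] → after → no.
task17 [344, 691] → after → no.
task18 [638, 693] → after → no.
task19 [494, 561] → after → no.
task20 [213, 459] → after → no.
task21 [249, 536] → after → no.
task22 [314, 625] → after → no.
Result: none.

none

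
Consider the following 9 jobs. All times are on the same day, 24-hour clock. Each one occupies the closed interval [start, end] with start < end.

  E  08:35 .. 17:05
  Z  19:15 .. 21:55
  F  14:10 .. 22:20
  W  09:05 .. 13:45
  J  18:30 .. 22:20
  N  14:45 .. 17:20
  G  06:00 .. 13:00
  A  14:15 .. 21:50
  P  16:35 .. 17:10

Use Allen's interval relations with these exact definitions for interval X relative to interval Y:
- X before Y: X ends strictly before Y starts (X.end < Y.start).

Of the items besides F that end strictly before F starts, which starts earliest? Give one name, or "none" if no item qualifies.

Target F = [14:10, 22:20].
A [14:15, 21:50] → during → excluded.
E [08:35, 17:05] → overlaps → excluded.
G [06:00, 13:00] → before → candidate.
J [18:30, 22:20] → finishes → excluded.
N [14:45, 17:20] → during → excluded.
P [16:35, 17:10] → during → excluded.
W [09:05, 13:45] → before → candidate.
Z [19:15, 21:55] → during → excluded.
Among candidates, earliest start is 06:00 → G.

G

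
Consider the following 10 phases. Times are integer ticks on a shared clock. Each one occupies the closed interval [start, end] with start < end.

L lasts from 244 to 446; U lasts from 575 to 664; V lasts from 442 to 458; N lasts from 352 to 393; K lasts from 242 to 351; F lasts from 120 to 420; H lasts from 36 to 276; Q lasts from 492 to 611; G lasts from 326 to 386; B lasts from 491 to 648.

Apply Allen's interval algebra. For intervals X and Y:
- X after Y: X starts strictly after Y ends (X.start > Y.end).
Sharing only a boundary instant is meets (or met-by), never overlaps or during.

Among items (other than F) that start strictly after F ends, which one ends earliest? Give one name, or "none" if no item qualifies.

Target F = [120, 420].
B [491, 648] → after → candidate.
G [326, 386] → during → excluded.
H [36, 276] → overlaps → excluded.
K [242, 351] → during → excluded.
L [244, 446] → overlapped-by → excluded.
N [352, 393] → during → excluded.
Q [492, 611] → after → candidate.
U [575, 664] → after → candidate.
V [442, 458] → after → candidate.
Among candidates, earliest end is 458 → V.

V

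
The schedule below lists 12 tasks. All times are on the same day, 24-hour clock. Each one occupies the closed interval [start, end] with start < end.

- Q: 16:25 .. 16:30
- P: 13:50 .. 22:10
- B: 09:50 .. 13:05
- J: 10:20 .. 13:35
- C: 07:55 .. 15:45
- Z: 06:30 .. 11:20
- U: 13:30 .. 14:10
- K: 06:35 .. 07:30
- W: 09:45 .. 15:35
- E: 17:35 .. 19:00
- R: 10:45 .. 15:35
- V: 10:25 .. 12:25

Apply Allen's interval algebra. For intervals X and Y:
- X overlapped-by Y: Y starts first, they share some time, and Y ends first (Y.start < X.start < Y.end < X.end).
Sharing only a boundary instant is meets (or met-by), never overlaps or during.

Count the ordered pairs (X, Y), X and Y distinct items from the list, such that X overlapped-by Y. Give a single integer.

Checking all 132 ordered pairs for relation 'overlapped-by'; matching pairs in alphabetical order:
(B, Z): B overlapped-by Z ✓
(C, Z): C overlapped-by Z ✓
(J, B): J overlapped-by B ✓
(J, Z): J overlapped-by Z ✓
(P, C): P overlapped-by C ✓
(P, R): P overlapped-by R ✓
(P, U): P overlapped-by U ✓
(P, W): P overlapped-by W ✓
(R, B): R overlapped-by B ✓
(R, J): R overlapped-by J ✓
(R, V): R overlapped-by V ✓
(R, Z): R overlapped-by Z ✓
(U, J): U overlapped-by J ✓
(V, Z): V overlapped-by Z ✓
(W, Z): W overlapped-by Z ✓
Count: 15.

15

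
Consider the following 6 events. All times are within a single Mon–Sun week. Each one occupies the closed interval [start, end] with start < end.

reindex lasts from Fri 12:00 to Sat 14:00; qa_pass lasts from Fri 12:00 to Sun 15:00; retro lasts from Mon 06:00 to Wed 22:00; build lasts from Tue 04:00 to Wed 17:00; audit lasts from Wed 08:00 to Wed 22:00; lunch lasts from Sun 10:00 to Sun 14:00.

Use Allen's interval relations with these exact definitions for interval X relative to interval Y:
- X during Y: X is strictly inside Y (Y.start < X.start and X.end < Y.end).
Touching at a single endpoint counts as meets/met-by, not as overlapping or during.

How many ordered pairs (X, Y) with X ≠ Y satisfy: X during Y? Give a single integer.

Checking all 30 ordered pairs for relation 'during'; matching pairs in alphabetical order:
(build, retro): build during retro ✓
(lunch, qa_pass): lunch during qa_pass ✓
Count: 2.

2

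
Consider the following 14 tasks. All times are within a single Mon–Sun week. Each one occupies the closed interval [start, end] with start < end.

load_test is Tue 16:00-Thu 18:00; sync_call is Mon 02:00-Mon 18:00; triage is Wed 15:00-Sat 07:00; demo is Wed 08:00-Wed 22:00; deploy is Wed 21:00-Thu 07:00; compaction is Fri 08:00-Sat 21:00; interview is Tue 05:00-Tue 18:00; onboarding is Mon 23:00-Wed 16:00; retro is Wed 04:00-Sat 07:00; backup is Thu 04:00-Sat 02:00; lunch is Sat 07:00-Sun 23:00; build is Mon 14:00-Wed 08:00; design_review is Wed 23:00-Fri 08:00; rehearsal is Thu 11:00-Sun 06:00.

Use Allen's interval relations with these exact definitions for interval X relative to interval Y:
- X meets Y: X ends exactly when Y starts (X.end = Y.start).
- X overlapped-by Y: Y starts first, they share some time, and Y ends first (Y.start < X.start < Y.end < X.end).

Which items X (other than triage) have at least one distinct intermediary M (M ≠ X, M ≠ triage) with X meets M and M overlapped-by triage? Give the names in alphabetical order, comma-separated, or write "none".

Target triage = [Wed 15:00, Sat 07:00].
Intermediaries M with M overlapped-by triage: compaction, rehearsal.
Via compaction — items with X meets compaction: design_review.
Via rehearsal — items with X meets rehearsal: none.
Union: design_review.

design_review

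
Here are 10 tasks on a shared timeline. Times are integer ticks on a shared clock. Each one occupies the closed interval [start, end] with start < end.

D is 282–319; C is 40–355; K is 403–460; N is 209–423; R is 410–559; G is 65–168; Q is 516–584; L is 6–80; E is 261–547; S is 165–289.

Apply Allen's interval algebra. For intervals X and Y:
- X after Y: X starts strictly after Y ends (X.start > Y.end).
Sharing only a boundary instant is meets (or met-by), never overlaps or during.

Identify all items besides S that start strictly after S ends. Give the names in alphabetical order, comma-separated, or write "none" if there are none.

Target S = [165, 289].
C [40, 355] → contains → no.
D [282, 319] → overlapped-by → no.
E [261, 547] → overlapped-by → no.
G [65, 168] → overlaps → no.
K [403, 460] → after → yes.
L [6, 80] → before → no.
N [209, 423] → overlapped-by → no.
Q [516, 584] → after → yes.
R [410, 559] → after → yes.
Result: K, Q, R.

K, Q, R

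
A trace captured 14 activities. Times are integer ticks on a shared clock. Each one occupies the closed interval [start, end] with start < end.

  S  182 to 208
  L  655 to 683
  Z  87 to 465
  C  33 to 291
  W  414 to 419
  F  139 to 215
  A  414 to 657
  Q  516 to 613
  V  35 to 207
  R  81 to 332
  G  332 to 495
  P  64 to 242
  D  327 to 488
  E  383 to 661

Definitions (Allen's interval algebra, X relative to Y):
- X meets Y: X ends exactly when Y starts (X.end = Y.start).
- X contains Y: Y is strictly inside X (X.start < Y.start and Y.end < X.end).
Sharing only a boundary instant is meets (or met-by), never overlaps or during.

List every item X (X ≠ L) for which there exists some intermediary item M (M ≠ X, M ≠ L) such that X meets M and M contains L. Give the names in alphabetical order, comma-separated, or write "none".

none

Target L = [655, 683].
Intermediaries M with M contains L: none.
Union: none.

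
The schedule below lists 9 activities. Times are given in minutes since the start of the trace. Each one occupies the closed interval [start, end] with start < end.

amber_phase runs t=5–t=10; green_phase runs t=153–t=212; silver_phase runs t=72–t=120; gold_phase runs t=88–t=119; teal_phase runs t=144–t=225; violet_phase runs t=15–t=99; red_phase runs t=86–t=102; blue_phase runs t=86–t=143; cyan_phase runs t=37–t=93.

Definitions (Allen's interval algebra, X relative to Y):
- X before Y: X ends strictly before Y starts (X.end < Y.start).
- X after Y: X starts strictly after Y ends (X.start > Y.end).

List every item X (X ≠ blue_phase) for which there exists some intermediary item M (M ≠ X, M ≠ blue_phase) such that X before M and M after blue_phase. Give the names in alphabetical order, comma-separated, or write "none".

amber_phase, cyan_phase, gold_phase, red_phase, silver_phase, violet_phase

Target blue_phase = [t=86, t=143].
Intermediaries M with M after blue_phase: green_phase, teal_phase.
Via green_phase — items with X before green_phase: amber_phase, cyan_phase, gold_phase, red_phase, silver_phase, violet_phase.
Via teal_phase — items with X before teal_phase: amber_phase, cyan_phase, gold_phase, red_phase, silver_phase, violet_phase.
Union: amber_phase, cyan_phase, gold_phase, red_phase, silver_phase, violet_phase.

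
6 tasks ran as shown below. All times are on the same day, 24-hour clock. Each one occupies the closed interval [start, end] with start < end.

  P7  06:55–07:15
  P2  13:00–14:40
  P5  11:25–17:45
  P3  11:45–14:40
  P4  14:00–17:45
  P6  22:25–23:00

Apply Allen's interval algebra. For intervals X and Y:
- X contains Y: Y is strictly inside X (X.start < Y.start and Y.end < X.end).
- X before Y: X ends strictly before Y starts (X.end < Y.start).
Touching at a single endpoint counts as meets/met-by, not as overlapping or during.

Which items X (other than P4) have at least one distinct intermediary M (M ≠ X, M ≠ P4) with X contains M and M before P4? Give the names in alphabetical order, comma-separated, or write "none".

Target P4 = [14:00, 17:45].
Intermediaries M with M before P4: P7.
Via P7 — items with X contains P7: none.
Union: none.

none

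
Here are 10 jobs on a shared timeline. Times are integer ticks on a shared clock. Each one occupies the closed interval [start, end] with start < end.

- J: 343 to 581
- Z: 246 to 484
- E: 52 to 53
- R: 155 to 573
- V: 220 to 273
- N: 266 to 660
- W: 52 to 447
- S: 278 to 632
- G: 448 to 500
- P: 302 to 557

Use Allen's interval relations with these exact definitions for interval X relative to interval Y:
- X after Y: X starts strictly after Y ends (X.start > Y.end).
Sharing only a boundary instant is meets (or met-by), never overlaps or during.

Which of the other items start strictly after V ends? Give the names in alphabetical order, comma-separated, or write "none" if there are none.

G, J, P, S

Target V = [220, 273].
E [52, 53] → before → no.
G [448, 500] → after → yes.
J [343, 581] → after → yes.
N [266, 660] → overlapped-by → no.
P [302, 557] → after → yes.
R [155, 573] → contains → no.
S [278, 632] → after → yes.
W [52, 447] → contains → no.
Z [246, 484] → overlapped-by → no.
Result: G, J, P, S.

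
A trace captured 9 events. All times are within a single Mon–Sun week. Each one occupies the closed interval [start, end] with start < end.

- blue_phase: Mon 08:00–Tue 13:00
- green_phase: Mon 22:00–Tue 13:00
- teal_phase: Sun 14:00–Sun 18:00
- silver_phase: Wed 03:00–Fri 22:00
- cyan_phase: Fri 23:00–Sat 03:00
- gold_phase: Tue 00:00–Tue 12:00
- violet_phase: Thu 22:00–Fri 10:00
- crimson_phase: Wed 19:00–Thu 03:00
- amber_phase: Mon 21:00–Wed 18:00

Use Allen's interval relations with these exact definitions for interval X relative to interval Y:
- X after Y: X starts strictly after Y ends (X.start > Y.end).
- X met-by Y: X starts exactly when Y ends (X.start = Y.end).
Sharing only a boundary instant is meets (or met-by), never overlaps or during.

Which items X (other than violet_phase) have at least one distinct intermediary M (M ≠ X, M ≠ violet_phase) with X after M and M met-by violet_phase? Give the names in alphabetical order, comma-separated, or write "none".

Target violet_phase = [Thu 22:00, Fri 10:00].
Intermediaries M with M met-by violet_phase: none.
Union: none.

none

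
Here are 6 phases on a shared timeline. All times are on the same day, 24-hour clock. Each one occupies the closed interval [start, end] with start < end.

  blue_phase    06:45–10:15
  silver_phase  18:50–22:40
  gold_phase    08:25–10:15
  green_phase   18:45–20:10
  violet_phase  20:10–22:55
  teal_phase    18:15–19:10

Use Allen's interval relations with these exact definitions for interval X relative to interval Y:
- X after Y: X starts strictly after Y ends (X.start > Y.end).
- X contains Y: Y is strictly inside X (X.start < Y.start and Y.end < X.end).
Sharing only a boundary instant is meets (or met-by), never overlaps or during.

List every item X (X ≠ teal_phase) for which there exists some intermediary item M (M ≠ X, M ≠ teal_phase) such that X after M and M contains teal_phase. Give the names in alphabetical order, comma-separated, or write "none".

none

Target teal_phase = [18:15, 19:10].
Intermediaries M with M contains teal_phase: none.
Union: none.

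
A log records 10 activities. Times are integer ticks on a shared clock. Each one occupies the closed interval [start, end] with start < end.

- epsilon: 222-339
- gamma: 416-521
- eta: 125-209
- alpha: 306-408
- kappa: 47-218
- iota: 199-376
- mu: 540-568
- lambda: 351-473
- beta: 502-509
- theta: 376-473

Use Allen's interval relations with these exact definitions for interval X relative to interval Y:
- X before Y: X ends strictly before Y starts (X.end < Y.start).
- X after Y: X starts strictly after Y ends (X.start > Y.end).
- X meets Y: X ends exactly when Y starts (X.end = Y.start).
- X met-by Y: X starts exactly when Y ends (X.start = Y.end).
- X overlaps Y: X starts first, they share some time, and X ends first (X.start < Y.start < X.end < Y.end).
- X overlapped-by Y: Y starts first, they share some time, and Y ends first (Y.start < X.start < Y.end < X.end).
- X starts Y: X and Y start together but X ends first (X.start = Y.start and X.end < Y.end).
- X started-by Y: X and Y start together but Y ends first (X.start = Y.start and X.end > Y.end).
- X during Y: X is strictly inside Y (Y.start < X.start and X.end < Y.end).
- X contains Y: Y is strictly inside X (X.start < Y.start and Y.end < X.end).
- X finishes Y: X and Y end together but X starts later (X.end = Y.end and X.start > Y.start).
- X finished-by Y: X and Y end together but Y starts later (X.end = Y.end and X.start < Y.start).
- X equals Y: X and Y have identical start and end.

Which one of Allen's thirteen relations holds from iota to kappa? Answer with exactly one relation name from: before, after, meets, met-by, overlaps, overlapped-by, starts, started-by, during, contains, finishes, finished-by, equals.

iota = [199, 376]; kappa = [47, 218].
Compare endpoints: iota.start > kappa.start, iota.start < kappa.end, iota.end > kappa.start, iota.end > kappa.end.
That pattern is 'overlapped-by'.

overlapped-by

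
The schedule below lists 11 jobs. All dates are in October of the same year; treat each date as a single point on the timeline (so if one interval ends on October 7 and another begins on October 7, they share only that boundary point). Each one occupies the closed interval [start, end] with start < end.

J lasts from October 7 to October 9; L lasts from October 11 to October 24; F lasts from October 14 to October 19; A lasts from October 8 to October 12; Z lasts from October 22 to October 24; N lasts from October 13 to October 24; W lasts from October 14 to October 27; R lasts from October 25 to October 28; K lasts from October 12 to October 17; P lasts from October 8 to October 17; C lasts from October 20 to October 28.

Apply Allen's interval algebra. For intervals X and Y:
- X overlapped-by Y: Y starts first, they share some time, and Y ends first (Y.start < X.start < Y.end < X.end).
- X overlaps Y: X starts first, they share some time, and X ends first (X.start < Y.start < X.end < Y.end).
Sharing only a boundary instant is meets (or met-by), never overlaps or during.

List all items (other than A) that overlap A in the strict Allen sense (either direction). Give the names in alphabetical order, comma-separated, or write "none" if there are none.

Target A = [October 8, October 12].
C [October 20, October 28] → after → no.
F [October 14, October 19] → after → no.
J [October 7, October 9] → overlaps → yes.
K [October 12, October 17] → met-by → no.
L [October 11, October 24] → overlapped-by → yes.
N [October 13, October 24] → after → no.
P [October 8, October 17] → started-by → no.
R [October 25, October 28] → after → no.
W [October 14, October 27] → after → no.
Z [October 22, October 24] → after → no.
Result: J, L.

J, L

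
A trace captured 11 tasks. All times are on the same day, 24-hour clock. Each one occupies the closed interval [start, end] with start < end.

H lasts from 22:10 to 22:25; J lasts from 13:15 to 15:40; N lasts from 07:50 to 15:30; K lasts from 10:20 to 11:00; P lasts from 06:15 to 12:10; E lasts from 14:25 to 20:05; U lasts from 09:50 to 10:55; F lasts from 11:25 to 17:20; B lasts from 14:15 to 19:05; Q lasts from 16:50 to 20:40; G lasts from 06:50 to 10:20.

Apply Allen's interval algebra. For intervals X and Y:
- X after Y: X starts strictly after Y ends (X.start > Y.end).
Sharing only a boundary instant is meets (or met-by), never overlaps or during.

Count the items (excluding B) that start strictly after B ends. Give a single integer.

Target B = [14:15, 19:05].
E [14:25, 20:05] → overlapped-by → no.
F [11:25, 17:20] → overlaps → no.
G [06:50, 10:20] → before → no.
H [22:10, 22:25] → after → counts.
J [13:15, 15:40] → overlaps → no.
K [10:20, 11:00] → before → no.
N [07:50, 15:30] → overlaps → no.
P [06:15, 12:10] → before → no.
Q [16:50, 20:40] → overlapped-by → no.
U [09:50, 10:55] → before → no.
Total: 1.

1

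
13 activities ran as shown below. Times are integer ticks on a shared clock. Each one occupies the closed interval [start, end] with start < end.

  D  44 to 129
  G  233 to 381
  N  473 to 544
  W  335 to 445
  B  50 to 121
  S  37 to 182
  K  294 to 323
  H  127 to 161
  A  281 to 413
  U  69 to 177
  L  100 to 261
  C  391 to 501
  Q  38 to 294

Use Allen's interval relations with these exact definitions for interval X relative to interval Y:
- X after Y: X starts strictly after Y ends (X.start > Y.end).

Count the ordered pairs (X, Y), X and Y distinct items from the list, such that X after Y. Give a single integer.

46

Checking all 156 ordered pairs for relation 'after'; matching pairs in alphabetical order:
(A, B): A after B ✓
(A, D): A after D ✓
(A, H): A after H ✓
(A, L): A after L ✓
(A, S): A after S ✓
(A, U): A after U ✓
(C, B): C after B ✓
(C, D): C after D ✓
(C, G): C after G ✓
(C, H): C after H ✓
(C, K): C after K ✓
(C, L): C after L ✓
(C, Q): C after Q ✓
(C, S): C after S ✓
(C, U): C after U ✓
(G, B): G after B ✓
(G, D): G after D ✓
(G, H): G after H ✓
(G, S): G after S ✓
(G, U): G after U ✓
(H, B): H after B ✓
(K, B): K after B ✓
(K, D): K after D ✓
(K, H): K after H ✓
... plus 22 further pairs not listed.
Count: 46.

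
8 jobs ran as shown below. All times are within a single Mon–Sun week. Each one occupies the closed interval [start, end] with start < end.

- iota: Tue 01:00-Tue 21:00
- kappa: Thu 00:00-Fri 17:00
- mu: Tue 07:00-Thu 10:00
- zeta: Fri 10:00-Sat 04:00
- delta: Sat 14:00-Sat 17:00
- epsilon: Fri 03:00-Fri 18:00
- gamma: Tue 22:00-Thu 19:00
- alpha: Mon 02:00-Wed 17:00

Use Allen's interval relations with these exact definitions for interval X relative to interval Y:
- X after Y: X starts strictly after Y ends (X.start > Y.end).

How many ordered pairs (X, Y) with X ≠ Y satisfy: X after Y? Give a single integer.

Checking all 56 ordered pairs for relation 'after'; matching pairs in alphabetical order:
(delta, alpha): delta after alpha ✓
(delta, epsilon): delta after epsilon ✓
(delta, gamma): delta after gamma ✓
(delta, iota): delta after iota ✓
(delta, kappa): delta after kappa ✓
(delta, mu): delta after mu ✓
(delta, zeta): delta after zeta ✓
(epsilon, alpha): epsilon after alpha ✓
(epsilon, gamma): epsilon after gamma ✓
(epsilon, iota): epsilon after iota ✓
(epsilon, mu): epsilon after mu ✓
(gamma, iota): gamma after iota ✓
(kappa, alpha): kappa after alpha ✓
(kappa, iota): kappa after iota ✓
(zeta, alpha): zeta after alpha ✓
(zeta, gamma): zeta after gamma ✓
(zeta, iota): zeta after iota ✓
(zeta, mu): zeta after mu ✓
Count: 18.

18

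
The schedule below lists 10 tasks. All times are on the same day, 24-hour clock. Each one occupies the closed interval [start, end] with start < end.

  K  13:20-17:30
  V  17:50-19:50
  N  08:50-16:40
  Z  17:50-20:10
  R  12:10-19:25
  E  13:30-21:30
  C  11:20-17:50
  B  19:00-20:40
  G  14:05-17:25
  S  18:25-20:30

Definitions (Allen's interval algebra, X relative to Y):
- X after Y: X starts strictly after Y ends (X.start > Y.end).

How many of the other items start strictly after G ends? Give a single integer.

Target G = [14:05, 17:25].
B [19:00, 20:40] → after → counts.
C [11:20, 17:50] → contains → no.
E [13:30, 21:30] → contains → no.
K [13:20, 17:30] → contains → no.
N [08:50, 16:40] → overlaps → no.
R [12:10, 19:25] → contains → no.
S [18:25, 20:30] → after → counts.
V [17:50, 19:50] → after → counts.
Z [17:50, 20:10] → after → counts.
Total: 4.

4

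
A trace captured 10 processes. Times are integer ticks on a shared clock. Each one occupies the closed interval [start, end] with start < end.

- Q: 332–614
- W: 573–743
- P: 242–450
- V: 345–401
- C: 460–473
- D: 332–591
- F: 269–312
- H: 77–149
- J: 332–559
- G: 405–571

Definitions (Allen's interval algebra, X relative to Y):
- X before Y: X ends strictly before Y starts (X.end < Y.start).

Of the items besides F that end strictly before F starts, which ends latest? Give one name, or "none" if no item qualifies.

H

Target F = [269, 312].
C [460, 473] → after → excluded.
D [332, 591] → after → excluded.
G [405, 571] → after → excluded.
H [77, 149] → before → candidate.
J [332, 559] → after → excluded.
P [242, 450] → contains → excluded.
Q [332, 614] → after → excluded.
V [345, 401] → after → excluded.
W [573, 743] → after → excluded.
Among candidates, latest end is 149 → H.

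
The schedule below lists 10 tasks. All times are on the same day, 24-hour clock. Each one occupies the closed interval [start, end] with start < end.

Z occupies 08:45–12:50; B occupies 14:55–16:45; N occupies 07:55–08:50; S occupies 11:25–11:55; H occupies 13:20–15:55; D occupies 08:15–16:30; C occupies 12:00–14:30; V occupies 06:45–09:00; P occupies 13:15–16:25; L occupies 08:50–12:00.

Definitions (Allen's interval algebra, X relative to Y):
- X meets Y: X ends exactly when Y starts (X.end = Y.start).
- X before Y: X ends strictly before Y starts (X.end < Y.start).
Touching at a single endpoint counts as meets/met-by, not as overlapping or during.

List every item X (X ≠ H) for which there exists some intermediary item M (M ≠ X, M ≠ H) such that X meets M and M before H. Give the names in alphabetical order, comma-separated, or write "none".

Target H = [13:20, 15:55].
Intermediaries M with M before H: L, N, S, V, Z.
Via L — items with X meets L: N.
Via N — items with X meets N: none.
Via S — items with X meets S: none.
Via V — items with X meets V: none.
Via Z — items with X meets Z: none.
Union: N.

N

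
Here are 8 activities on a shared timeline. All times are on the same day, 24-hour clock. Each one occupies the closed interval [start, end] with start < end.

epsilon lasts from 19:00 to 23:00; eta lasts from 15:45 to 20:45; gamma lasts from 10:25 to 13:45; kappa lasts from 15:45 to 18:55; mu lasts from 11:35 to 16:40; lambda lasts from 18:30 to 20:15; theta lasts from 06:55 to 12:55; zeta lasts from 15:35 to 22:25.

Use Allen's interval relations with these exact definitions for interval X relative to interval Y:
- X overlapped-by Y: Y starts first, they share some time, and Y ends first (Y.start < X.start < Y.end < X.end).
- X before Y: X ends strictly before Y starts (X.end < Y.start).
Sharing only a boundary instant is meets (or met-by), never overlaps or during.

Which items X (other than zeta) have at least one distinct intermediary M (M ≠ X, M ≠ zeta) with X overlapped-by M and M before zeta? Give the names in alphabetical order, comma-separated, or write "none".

gamma, mu

Target zeta = [15:35, 22:25].
Intermediaries M with M before zeta: gamma, theta.
Via gamma — items with X overlapped-by gamma: mu.
Via theta — items with X overlapped-by theta: gamma, mu.
Union: gamma, mu.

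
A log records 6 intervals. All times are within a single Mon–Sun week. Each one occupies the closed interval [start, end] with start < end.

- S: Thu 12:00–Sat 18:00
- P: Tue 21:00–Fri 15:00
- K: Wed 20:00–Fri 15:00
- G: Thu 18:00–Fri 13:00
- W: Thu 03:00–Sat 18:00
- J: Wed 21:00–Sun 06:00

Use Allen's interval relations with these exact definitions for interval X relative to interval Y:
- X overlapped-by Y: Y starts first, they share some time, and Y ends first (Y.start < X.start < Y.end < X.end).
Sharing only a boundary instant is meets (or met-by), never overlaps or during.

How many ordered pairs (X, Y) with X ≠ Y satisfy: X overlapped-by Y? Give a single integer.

6

Checking all 30 ordered pairs for relation 'overlapped-by'; matching pairs in alphabetical order:
(J, K): J overlapped-by K ✓
(J, P): J overlapped-by P ✓
(S, K): S overlapped-by K ✓
(S, P): S overlapped-by P ✓
(W, K): W overlapped-by K ✓
(W, P): W overlapped-by P ✓
Count: 6.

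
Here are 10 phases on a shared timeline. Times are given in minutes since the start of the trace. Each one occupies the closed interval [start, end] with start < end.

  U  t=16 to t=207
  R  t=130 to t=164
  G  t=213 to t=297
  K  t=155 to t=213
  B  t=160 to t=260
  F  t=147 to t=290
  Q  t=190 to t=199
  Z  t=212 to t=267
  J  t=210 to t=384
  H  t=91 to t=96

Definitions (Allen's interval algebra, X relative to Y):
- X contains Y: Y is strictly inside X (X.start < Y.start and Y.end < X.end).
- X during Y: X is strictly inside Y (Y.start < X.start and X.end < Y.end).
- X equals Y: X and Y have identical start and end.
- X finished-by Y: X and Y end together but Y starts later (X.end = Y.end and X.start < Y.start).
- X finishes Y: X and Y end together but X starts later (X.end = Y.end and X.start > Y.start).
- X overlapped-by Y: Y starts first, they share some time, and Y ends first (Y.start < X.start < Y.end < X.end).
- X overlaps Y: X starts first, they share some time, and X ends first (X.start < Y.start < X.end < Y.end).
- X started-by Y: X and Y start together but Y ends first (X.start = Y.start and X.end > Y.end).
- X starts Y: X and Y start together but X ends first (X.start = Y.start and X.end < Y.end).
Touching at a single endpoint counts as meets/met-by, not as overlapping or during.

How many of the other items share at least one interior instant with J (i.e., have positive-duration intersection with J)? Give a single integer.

Target J = [t=210, t=384].
B [t=160, t=260] → overlaps → counts.
F [t=147, t=290] → overlaps → counts.
G [t=213, t=297] → during → counts.
H [t=91, t=96] → before → no.
K [t=155, t=213] → overlaps → counts.
Q [t=190, t=199] → before → no.
R [t=130, t=164] → before → no.
U [t=16, t=207] → before → no.
Z [t=212, t=267] → during → counts.
Total: 5.

5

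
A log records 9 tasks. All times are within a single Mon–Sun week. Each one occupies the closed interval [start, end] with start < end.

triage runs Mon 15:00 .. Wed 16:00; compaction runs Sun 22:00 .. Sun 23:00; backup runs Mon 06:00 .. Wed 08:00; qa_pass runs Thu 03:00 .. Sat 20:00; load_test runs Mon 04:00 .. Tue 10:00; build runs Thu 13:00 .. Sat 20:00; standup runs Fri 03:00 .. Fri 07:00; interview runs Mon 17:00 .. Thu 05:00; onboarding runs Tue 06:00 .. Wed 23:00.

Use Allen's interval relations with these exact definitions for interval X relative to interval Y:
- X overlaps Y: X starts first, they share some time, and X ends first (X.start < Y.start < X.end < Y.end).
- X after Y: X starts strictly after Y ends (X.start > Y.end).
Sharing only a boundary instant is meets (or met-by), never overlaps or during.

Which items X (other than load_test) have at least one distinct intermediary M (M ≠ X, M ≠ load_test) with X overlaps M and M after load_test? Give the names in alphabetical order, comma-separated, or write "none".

interview

Target load_test = [Mon 04:00, Tue 10:00].
Intermediaries M with M after load_test: build, compaction, qa_pass, standup.
Via build — items with X overlaps build: none.
Via compaction — items with X overlaps compaction: none.
Via qa_pass — items with X overlaps qa_pass: interview.
Via standup — items with X overlaps standup: none.
Union: interview.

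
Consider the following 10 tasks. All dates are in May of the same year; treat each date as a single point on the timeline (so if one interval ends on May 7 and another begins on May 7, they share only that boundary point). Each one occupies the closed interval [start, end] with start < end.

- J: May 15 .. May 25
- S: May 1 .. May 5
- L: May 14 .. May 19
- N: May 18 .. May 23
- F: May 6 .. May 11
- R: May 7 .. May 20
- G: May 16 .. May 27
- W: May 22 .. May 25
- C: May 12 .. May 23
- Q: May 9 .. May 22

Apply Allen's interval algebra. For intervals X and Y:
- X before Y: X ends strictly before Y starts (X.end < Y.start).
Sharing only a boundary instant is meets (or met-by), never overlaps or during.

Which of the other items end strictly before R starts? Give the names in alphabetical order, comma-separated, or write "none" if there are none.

S

Target R = [May 7, May 20].
C [May 12, May 23] → overlapped-by → no.
F [May 6, May 11] → overlaps → no.
G [May 16, May 27] → overlapped-by → no.
J [May 15, May 25] → overlapped-by → no.
L [May 14, May 19] → during → no.
N [May 18, May 23] → overlapped-by → no.
Q [May 9, May 22] → overlapped-by → no.
S [May 1, May 5] → before → yes.
W [May 22, May 25] → after → no.
Result: S.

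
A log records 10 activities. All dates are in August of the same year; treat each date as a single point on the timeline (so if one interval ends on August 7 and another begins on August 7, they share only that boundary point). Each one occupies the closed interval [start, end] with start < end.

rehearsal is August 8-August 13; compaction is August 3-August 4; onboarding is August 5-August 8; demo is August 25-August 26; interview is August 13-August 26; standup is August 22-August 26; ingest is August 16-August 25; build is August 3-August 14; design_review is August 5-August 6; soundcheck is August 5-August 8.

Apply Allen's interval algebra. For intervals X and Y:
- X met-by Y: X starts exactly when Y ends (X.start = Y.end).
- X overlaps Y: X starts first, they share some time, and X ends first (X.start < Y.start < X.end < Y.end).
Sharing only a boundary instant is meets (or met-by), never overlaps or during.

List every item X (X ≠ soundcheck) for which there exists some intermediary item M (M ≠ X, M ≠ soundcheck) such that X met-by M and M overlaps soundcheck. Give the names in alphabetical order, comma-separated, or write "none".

none

Target soundcheck = [August 5, August 8].
Intermediaries M with M overlaps soundcheck: none.
Union: none.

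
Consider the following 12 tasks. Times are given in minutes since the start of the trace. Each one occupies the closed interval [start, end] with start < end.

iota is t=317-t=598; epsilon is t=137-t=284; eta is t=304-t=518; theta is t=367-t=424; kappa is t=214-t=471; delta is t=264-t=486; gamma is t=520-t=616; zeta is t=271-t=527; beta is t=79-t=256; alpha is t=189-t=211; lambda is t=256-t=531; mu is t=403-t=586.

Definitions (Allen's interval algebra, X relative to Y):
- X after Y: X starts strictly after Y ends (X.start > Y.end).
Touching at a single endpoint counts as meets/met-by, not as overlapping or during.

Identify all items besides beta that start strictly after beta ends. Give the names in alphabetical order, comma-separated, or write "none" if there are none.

delta, eta, gamma, iota, mu, theta, zeta

Target beta = [t=79, t=256].
alpha [t=189, t=211] → during → no.
delta [t=264, t=486] → after → yes.
epsilon [t=137, t=284] → overlapped-by → no.
eta [t=304, t=518] → after → yes.
gamma [t=520, t=616] → after → yes.
iota [t=317, t=598] → after → yes.
kappa [t=214, t=471] → overlapped-by → no.
lambda [t=256, t=531] → met-by → no.
mu [t=403, t=586] → after → yes.
theta [t=367, t=424] → after → yes.
zeta [t=271, t=527] → after → yes.
Result: delta, eta, gamma, iota, mu, theta, zeta.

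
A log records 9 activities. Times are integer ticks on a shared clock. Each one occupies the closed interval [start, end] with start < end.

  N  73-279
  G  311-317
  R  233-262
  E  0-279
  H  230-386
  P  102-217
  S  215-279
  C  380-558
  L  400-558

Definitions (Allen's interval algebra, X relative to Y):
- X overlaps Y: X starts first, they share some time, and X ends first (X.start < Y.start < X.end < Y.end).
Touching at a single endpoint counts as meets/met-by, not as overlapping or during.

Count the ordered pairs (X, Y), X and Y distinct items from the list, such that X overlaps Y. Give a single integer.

Checking all 72 ordered pairs for relation 'overlaps'; matching pairs in alphabetical order:
(E, H): E overlaps H ✓
(H, C): H overlaps C ✓
(N, H): N overlaps H ✓
(P, S): P overlaps S ✓
(S, H): S overlaps H ✓
Count: 5.

5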